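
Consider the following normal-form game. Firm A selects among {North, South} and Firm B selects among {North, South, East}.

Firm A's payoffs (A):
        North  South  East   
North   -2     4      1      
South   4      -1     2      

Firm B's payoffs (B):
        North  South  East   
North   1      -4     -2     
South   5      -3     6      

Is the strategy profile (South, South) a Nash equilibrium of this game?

No

Holding Firm B at South: Firm A gets -1 from South but could get 4 by switching to North. Firm A has a profitable deviation.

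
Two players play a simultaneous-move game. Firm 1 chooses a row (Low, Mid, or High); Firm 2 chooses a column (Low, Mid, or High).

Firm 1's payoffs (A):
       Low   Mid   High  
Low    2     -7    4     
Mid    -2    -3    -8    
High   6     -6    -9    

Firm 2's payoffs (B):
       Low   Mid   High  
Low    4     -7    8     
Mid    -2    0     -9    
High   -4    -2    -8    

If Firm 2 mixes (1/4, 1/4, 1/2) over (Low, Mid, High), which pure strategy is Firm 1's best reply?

Firm 1's best reply maximizes expected payoff against the mix.
Low: (1/4)·2 + (1/4)·(-7) + (1/2)·4 = 3/4
Mid: (1/4)·(-2) + (1/4)·(-3) + (1/2)·(-8) = -21/4
High: (1/4)·6 + (1/4)·(-6) + (1/2)·(-9) = -9/2
Highest expected payoff is 3/4, from Low.

Low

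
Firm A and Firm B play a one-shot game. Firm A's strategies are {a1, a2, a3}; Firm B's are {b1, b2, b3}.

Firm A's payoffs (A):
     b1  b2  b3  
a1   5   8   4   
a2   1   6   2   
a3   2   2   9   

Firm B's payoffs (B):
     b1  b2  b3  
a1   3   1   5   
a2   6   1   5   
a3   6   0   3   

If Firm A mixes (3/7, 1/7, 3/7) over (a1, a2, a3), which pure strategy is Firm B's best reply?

Firm B's best reply maximizes expected payoff against the mix.
b1: (3/7)·3 + (1/7)·6 + (3/7)·6 = 33/7
b2: (3/7)·1 + (1/7)·1 + (3/7)·0 = 4/7
b3: (3/7)·5 + (1/7)·5 + (3/7)·3 = 29/7
Highest expected payoff is 33/7, from b1.

b1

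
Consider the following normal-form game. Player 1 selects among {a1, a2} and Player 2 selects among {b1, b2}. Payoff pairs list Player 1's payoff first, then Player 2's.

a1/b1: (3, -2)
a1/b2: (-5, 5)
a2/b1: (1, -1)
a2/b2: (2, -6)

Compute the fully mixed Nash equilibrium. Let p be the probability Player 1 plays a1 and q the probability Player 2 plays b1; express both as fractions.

p = 5/12, q = 7/9

Each player's mixing probability is pinned down by making the *other* player indifferent.
Player 2 indifferent between b1 and b2: p·(-2) + (1−p)·(-1) = p·5 + (1−p)·(-6) ⟹ (-1) + (-1)p = (-6) + 11p ⟹ p = 5/12.
Player 1 indifferent between a1 and a2: q·3 + (1−q)·(-5) = q·1 + (1−q)·2 ⟹ (-5) + 8q = 2 + (-1)q ⟹ q = 7/9.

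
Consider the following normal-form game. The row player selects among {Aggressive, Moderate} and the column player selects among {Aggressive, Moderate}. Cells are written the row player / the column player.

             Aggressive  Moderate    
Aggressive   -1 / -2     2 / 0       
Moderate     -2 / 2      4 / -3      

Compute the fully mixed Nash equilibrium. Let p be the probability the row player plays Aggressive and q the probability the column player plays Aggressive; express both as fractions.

p = 5/7, q = 2/3

Each player's mixing probability is pinned down by making the *other* player indifferent.
The column player indifferent between Aggressive and Moderate: p·(-2) + (1−p)·2 = p·0 + (1−p)·(-3) ⟹ 2 + (-4)p = (-3) + 3p ⟹ p = 5/7.
The row player indifferent between Aggressive and Moderate: q·(-1) + (1−q)·2 = q·(-2) + (1−q)·4 ⟹ 2 + (-3)q = 4 + (-6)q ⟹ q = 2/3.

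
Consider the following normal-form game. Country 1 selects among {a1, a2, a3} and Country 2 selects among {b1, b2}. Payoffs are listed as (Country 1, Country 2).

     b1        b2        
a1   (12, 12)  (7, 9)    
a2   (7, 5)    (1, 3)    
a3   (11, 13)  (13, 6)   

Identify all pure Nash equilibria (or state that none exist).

Find each player's best response to every opponent strategy; NE are the intersections.
Country 1's best responses — vs b1: a1 (payoff 12); vs b2: a3 (payoff 13).
Country 2's best responses — vs a1: b1 (payoff 12); vs a2: b1 (payoff 5); vs a3: b1 (payoff 13).
The only mutual best response is (a1, b1); neither player gains by switching there.

(a1, b1)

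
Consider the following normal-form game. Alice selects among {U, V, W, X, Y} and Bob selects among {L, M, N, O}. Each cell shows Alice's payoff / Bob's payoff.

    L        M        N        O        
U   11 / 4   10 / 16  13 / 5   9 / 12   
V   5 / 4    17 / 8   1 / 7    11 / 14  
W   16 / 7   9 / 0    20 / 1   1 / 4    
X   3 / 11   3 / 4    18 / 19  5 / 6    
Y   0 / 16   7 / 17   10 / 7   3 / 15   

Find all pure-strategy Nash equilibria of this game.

(V, O) and (W, L)

A profile is a Nash equilibrium when each player is best-responding to the other.
Alice's best responses — vs L: W (payoff 16); vs M: V (payoff 17); vs N: W (payoff 20); vs O: V (payoff 11).
Bob's best responses — vs U: M (payoff 16); vs V: O (payoff 14); vs W: L (payoff 7); vs X: N (payoff 19); vs Y: M (payoff 17).
Mutual best responses occur at (V, O) and (W, L); at each, neither player gains by switching.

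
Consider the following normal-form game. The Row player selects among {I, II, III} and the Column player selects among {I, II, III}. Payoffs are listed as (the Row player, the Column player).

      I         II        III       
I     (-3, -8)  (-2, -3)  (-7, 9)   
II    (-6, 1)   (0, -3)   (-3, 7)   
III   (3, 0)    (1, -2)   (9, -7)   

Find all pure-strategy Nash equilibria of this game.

(III, I)

Check mutual best responses: a cell is a NE iff neither player can gain by unilaterally deviating.
The Row player's best responses — vs I: III (payoff 3); vs II: III (payoff 1); vs III: III (payoff 9).
The Column player's best responses — vs I: III (payoff 9); vs II: III (payoff 7); vs III: I (payoff 0).
The only mutual best response is (III, I); neither player gains by switching there.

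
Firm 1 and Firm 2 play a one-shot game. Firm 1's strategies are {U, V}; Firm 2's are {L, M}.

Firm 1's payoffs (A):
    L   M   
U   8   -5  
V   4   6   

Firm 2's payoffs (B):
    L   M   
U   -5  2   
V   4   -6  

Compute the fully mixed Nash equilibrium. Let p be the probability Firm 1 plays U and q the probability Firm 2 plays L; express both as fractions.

p = 10/17, q = 11/15

Each player's mixing probability is pinned down by making the *other* player indifferent.
Firm 2 indifferent between L and M: p·(-5) + (1−p)·4 = p·2 + (1−p)·(-6) ⟹ 4 + (-9)p = (-6) + 8p ⟹ p = 10/17.
Firm 1 indifferent between U and V: q·8 + (1−q)·(-5) = q·4 + (1−q)·6 ⟹ (-5) + 13q = 6 + (-2)q ⟹ q = 11/15.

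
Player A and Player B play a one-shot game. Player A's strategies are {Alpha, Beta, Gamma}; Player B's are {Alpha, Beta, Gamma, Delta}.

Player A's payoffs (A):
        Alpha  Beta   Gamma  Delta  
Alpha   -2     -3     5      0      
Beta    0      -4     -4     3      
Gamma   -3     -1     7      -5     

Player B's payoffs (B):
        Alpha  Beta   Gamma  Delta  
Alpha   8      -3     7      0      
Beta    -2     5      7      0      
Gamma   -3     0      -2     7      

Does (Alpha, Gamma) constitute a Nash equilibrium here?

Holding Player B at Gamma: Player A gets 5 from Alpha but could get 7 by switching to Gamma. Player A has a profitable deviation.

No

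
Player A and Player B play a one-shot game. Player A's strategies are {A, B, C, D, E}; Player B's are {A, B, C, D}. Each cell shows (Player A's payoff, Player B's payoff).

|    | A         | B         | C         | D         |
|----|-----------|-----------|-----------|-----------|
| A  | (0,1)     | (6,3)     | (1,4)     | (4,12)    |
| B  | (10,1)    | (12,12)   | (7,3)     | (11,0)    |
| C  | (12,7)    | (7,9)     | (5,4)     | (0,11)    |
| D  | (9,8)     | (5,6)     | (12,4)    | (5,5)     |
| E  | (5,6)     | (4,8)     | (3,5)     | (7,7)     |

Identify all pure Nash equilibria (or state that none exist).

(B, B)

Find each player's best response to every opponent strategy; NE are the intersections.
Player A's best responses — vs A: C (payoff 12); vs B: B (payoff 12); vs C: D (payoff 12); vs D: B (payoff 11).
Player B's best responses — vs A: D (payoff 12); vs B: B (payoff 12); vs C: D (payoff 11); vs D: A (payoff 8); vs E: B (payoff 8).
The only mutual best response is (B, B); neither player gains by switching there.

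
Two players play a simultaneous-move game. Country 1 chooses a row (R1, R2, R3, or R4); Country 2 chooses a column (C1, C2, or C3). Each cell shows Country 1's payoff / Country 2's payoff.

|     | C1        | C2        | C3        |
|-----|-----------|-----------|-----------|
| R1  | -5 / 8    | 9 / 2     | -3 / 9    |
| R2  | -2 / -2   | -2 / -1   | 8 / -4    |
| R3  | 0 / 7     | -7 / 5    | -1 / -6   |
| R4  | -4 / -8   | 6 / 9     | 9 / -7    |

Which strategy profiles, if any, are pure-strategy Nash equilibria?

Find each player's best response to every opponent strategy; NE are the intersections.
Country 1's best responses — vs C1: R3 (payoff 0); vs C2: R1 (payoff 9); vs C3: R4 (payoff 9).
Country 2's best responses — vs R1: C3 (payoff 9); vs R2: C2 (payoff -1); vs R3: C1 (payoff 7); vs R4: C2 (payoff 9).
The only mutual best response is (R3, C1); neither player gains by switching there.

(R3, C1)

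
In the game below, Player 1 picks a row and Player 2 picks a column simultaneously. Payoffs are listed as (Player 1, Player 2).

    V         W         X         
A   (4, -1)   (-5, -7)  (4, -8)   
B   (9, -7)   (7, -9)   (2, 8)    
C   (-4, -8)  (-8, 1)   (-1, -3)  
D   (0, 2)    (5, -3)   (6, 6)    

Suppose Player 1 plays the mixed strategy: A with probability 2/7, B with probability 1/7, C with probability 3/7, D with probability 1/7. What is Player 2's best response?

Player 2's best reply maximizes expected payoff against the mix.
V: (2/7)·(-1) + (1/7)·(-7) + (3/7)·(-8) + (1/7)·2 = -31/7
W: (2/7)·(-7) + (1/7)·(-9) + (3/7)·1 + (1/7)·(-3) = -23/7
X: (2/7)·(-8) + (1/7)·8 + (3/7)·(-3) + (1/7)·6 = -11/7
Highest expected payoff is -11/7, from X.

X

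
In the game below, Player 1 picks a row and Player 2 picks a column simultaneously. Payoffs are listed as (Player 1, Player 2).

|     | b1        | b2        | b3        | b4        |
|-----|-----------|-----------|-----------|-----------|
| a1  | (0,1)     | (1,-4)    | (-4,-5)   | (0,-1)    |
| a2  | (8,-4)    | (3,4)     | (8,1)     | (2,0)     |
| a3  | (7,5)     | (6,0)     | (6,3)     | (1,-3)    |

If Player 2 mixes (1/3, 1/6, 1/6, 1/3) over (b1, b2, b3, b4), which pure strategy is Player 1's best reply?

a2

Compute Player 1's expected payoff from each pure strategy against the given mix.
a1: (1/3)·0 + (1/6)·1 + (1/6)·(-4) + (1/3)·0 = -1/2
a2: (1/3)·8 + (1/6)·3 + (1/6)·8 + (1/3)·2 = 31/6
a3: (1/3)·7 + (1/6)·6 + (1/6)·6 + (1/3)·1 = 14/3
Highest expected payoff is 31/6, from a2.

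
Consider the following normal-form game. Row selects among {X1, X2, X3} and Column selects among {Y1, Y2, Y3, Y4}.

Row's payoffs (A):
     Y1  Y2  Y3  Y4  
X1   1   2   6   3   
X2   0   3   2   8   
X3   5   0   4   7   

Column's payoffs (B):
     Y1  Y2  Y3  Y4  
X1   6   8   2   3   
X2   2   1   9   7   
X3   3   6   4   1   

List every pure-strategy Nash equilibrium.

Check mutual best responses: a cell is a NE iff neither player can gain by unilaterally deviating.
Row's best responses — vs Y1: X3 (payoff 5); vs Y2: X2 (payoff 3); vs Y3: X1 (payoff 6); vs Y4: X2 (payoff 8).
Column's best responses — vs X1: Y2 (payoff 8); vs X2: Y3 (payoff 9); vs X3: Y2 (payoff 6).
No cell has both players best-responding. For instance, Row's best reply to Y3 is X1, but against X1 Column prefers Y2 over Y3.

No pure-strategy Nash equilibrium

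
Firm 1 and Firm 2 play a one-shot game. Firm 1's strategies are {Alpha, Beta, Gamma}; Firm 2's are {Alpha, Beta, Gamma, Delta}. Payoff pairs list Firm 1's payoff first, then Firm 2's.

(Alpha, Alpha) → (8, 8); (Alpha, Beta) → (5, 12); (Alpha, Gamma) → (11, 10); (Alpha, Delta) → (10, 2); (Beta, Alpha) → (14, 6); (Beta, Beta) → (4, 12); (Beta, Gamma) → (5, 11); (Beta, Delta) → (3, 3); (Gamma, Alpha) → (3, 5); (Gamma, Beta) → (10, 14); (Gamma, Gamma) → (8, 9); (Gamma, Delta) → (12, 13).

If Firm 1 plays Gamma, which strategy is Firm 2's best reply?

Beta

With Firm 1 fixed at Gamma, Firm 2's payoffs are: Alpha → 5, Beta → 14, Gamma → 9, Delta → 13.
The maximum is 14, achieved by Beta.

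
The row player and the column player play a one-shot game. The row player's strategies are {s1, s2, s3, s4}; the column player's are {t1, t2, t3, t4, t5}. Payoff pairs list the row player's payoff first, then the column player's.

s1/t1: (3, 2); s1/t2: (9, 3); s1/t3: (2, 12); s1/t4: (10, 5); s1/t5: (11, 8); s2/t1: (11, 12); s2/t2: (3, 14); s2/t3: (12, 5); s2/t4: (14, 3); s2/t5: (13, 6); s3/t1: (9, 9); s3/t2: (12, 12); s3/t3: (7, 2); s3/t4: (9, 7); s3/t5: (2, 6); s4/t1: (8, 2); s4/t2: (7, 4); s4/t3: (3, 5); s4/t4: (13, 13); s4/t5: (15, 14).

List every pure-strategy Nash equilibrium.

(s3, t2) and (s4, t5)

A profile is a Nash equilibrium when each player is best-responding to the other.
The row player's best responses — vs t1: s2 (payoff 11); vs t2: s3 (payoff 12); vs t3: s2 (payoff 12); vs t4: s2 (payoff 14); vs t5: s4 (payoff 15).
The column player's best responses — vs s1: t3 (payoff 12); vs s2: t2 (payoff 14); vs s3: t2 (payoff 12); vs s4: t5 (payoff 14).
Mutual best responses occur at (s3, t2) and (s4, t5); at each, neither player gains by switching.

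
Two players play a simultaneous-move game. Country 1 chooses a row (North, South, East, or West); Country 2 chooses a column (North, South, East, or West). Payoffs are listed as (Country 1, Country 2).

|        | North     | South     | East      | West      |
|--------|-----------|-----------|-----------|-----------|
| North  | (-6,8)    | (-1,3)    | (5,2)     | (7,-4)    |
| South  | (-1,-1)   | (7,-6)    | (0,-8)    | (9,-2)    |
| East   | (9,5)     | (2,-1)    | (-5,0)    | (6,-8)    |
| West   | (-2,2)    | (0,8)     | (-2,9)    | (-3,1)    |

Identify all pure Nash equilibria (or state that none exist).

A profile is a Nash equilibrium when each player is best-responding to the other.
Country 1's best responses — vs North: East (payoff 9); vs South: South (payoff 7); vs East: North (payoff 5); vs West: South (payoff 9).
Country 2's best responses — vs North: North (payoff 8); vs South: North (payoff -1); vs East: North (payoff 5); vs West: East (payoff 9).
The only mutual best response is (East, North); neither player gains by switching there.

(East, North)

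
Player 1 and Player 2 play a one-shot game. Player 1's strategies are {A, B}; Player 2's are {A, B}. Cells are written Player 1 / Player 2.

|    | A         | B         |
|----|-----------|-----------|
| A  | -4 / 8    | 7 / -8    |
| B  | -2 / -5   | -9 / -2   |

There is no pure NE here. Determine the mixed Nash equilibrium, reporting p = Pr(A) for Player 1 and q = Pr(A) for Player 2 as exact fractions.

p = 3/19, q = 8/9

In a mixed NE each player is indifferent between their pure strategies, so the opponent's mix sets the indifference.
Player 2 indifferent between A and B: p·8 + (1−p)·(-5) = p·(-8) + (1−p)·(-2) ⟹ (-5) + 13p = (-2) + (-6)p ⟹ p = 3/19.
Player 1 indifferent between A and B: q·(-4) + (1−q)·7 = q·(-2) + (1−q)·(-9) ⟹ 7 + (-11)q = (-9) + 7q ⟹ q = 8/9.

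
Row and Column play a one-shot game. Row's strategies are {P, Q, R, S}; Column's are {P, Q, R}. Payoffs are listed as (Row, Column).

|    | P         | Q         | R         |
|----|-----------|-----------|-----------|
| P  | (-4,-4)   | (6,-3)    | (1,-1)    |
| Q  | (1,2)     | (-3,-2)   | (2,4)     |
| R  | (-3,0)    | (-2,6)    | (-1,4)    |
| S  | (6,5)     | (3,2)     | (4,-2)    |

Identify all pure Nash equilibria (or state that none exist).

Check mutual best responses: a cell is a NE iff neither player can gain by unilaterally deviating.
Row's best responses — vs P: S (payoff 6); vs Q: P (payoff 6); vs R: S (payoff 4).
Column's best responses — vs P: R (payoff -1); vs Q: R (payoff 4); vs R: Q (payoff 6); vs S: P (payoff 5).
The only mutual best response is (S, P); neither player gains by switching there.

(S, P)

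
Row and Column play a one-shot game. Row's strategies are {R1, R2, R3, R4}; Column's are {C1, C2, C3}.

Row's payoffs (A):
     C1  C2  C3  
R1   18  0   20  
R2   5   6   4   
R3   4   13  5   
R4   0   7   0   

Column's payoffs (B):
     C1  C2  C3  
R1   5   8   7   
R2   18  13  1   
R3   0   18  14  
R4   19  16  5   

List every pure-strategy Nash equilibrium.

A profile is a Nash equilibrium when each player is best-responding to the other.
Row's best responses — vs C1: R1 (payoff 18); vs C2: R3 (payoff 13); vs C3: R1 (payoff 20).
Column's best responses — vs R1: C2 (payoff 8); vs R2: C1 (payoff 18); vs R3: C2 (payoff 18); vs R4: C1 (payoff 19).
The only mutual best response is (R3, C2); neither player gains by switching there.

(R3, C2)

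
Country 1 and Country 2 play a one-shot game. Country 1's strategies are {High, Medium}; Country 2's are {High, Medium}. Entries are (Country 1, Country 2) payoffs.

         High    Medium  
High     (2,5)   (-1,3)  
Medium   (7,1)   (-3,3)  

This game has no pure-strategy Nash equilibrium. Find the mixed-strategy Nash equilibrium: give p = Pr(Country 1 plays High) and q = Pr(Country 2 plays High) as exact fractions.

p = 1/2, q = 2/7

In a mixed NE each player is indifferent between their pure strategies, so the opponent's mix sets the indifference.
Country 2 indifferent between High and Medium: p·5 + (1−p)·1 = p·3 + (1−p)·3 ⟹ 1 + 4p = 3 + 0p ⟹ p = 1/2.
Country 1 indifferent between High and Medium: q·2 + (1−q)·(-1) = q·7 + (1−q)·(-3) ⟹ (-1) + 3q = (-3) + 10q ⟹ q = 2/7.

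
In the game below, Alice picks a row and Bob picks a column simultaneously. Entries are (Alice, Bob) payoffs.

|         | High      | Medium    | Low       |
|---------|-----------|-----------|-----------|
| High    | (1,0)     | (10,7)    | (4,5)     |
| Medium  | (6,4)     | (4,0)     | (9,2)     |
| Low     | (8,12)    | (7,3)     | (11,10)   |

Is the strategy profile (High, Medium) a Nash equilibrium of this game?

Holding Bob at Medium: Alice gets 10 from High, versus 4 from Medium, 7 from Low. No profitable deviation for Alice.
Holding Alice at High: Bob gets 7 from Medium, versus 0 from High, 5 from Low. No profitable deviation for Bob either.

Yes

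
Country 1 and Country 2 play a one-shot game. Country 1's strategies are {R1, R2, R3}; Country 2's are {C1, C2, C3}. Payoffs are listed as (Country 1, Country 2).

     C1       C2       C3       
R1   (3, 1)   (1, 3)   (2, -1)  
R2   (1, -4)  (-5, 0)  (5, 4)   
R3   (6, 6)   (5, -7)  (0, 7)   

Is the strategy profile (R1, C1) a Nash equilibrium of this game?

Holding Country 2 at C1: Country 1 gets 3 from R1 but could get 6 by switching to R3. Country 1 has a profitable deviation.

No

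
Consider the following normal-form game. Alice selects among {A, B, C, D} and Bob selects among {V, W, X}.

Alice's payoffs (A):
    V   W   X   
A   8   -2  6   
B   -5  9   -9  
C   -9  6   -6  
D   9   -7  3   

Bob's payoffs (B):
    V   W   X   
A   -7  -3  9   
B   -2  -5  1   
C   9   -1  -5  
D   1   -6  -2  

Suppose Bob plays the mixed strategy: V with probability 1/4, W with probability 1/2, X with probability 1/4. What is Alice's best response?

Compute Alice's expected payoff from each pure strategy against the given mix.
A: (1/4)·8 + (1/2)·(-2) + (1/4)·6 = 5/2
B: (1/4)·(-5) + (1/2)·9 + (1/4)·(-9) = 1
C: (1/4)·(-9) + (1/2)·6 + (1/4)·(-6) = -3/4
D: (1/4)·9 + (1/2)·(-7) + (1/4)·3 = -1/2
Highest expected payoff is 5/2, from A.

A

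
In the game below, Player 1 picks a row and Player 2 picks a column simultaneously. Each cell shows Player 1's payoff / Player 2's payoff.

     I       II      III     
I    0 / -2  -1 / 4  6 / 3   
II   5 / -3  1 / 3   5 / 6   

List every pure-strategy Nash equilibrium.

There is no pure-strategy Nash equilibrium

Find each player's best response to every opponent strategy; NE are the intersections.
Player 1's best responses — vs I: II (payoff 5); vs II: II (payoff 1); vs III: I (payoff 6).
Player 2's best responses — vs I: II (payoff 4); vs II: III (payoff 6).
No cell has both players best-responding. For instance, Player 1's best reply to I is II, but against II Player 2 prefers III over I.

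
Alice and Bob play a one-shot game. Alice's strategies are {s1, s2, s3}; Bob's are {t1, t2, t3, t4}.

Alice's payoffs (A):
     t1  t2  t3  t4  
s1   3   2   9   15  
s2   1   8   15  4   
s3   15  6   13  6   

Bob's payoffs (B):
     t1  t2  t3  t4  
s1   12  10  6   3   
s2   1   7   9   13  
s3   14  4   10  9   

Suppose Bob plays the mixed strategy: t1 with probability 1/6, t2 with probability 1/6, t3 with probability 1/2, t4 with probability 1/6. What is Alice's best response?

Compute Alice's expected payoff from each pure strategy against the given mix.
s1: (1/6)·3 + (1/6)·2 + (1/2)·9 + (1/6)·15 = 47/6
s2: (1/6)·1 + (1/6)·8 + (1/2)·15 + (1/6)·4 = 29/3
s3: (1/6)·15 + (1/6)·6 + (1/2)·13 + (1/6)·6 = 11
Highest expected payoff is 11, from s3.

s3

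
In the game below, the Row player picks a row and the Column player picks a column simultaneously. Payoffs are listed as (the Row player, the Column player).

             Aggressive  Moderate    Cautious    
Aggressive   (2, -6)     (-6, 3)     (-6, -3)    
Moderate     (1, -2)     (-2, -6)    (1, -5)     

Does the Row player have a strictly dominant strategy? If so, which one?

A strategy is strictly dominant if it gives the Row player a strictly higher payoff than every other strategy, against every choice by the opponent.
Aggressive is not dominant: against Moderate, Moderate gives -2 > -6.
Moderate is not dominant: against Aggressive, Aggressive gives 2 > 1.
No single strategy is best against every opponent action.

No strictly dominant strategy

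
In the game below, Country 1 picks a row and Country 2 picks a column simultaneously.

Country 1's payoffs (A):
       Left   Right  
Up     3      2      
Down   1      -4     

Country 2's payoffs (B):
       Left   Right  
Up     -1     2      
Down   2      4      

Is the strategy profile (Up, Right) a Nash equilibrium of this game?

Holding Country 2 at Right: Country 1 gets 2 from Up, versus -4 from Down. No profitable deviation for Country 1.
Holding Country 1 at Up: Country 2 gets 2 from Right, versus -1 from Left. No profitable deviation for Country 2 either.

Yes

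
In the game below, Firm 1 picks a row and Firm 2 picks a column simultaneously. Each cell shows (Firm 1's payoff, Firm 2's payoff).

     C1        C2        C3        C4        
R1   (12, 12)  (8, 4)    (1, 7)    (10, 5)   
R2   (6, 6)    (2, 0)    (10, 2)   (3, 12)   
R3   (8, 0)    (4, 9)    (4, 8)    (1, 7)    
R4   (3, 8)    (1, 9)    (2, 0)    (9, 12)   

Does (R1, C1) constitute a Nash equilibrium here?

Holding Firm 2 at C1: Firm 1 gets 12 from R1, versus 6 from R2, 8 from R3, 3 from R4. No profitable deviation for Firm 1.
Holding Firm 1 at R1: Firm 2 gets 12 from C1, versus 4 from C2, 7 from C3, 5 from C4. No profitable deviation for Firm 2 either.

Yes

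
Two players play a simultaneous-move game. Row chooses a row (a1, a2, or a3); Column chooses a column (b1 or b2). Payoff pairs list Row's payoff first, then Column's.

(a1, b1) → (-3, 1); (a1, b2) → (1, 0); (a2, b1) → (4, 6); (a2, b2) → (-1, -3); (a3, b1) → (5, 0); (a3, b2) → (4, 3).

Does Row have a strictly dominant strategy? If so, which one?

a3

A strategy is strictly dominant if it gives Row a strictly higher payoff than every other strategy, against every choice by the opponent.
a3 strictly dominates: vs b1: 5 > each of {-3, 4}; vs b2: 4 > each of {1, -1}.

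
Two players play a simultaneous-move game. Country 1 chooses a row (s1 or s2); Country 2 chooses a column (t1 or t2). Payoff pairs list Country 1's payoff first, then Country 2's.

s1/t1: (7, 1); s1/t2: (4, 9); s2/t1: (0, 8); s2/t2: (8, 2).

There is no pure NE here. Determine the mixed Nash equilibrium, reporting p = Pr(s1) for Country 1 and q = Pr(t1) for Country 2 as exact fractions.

In a mixed NE each player is indifferent between their pure strategies, so the opponent's mix sets the indifference.
Country 2 indifferent between t1 and t2: p·1 + (1−p)·8 = p·9 + (1−p)·2 ⟹ 8 + (-7)p = 2 + 7p ⟹ p = 3/7.
Country 1 indifferent between s1 and s2: q·7 + (1−q)·4 = q·0 + (1−q)·8 ⟹ 4 + 3q = 8 + (-8)q ⟹ q = 4/11.

p = 3/7, q = 4/11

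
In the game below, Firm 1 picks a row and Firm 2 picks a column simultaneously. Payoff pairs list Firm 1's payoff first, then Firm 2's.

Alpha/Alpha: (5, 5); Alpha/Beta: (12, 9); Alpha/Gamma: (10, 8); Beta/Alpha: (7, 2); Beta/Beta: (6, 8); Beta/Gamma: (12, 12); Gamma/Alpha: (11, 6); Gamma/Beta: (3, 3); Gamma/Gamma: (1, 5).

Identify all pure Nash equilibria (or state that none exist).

Find each player's best response to every opponent strategy; NE are the intersections.
Firm 1's best responses — vs Alpha: Gamma (payoff 11); vs Beta: Alpha (payoff 12); vs Gamma: Beta (payoff 12).
Firm 2's best responses — vs Alpha: Beta (payoff 9); vs Beta: Gamma (payoff 12); vs Gamma: Alpha (payoff 6).
Mutual best responses occur at (Alpha, Beta), (Beta, Gamma), and (Gamma, Alpha); at each, neither player gains by switching.

(Alpha, Beta), (Beta, Gamma), and (Gamma, Alpha)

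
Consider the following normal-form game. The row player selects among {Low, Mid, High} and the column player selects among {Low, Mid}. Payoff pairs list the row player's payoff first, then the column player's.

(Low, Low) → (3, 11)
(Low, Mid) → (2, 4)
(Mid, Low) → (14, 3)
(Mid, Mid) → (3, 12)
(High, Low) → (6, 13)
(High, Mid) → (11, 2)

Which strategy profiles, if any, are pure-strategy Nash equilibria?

None

A profile is a Nash equilibrium when each player is best-responding to the other.
The row player's best responses — vs Low: Mid (payoff 14); vs Mid: High (payoff 11).
The column player's best responses — vs Low: Low (payoff 11); vs Mid: Mid (payoff 12); vs High: Low (payoff 13).
No cell has both players best-responding. For instance, the row player's best reply to Low is Mid, but against Mid the column player prefers Mid over Low.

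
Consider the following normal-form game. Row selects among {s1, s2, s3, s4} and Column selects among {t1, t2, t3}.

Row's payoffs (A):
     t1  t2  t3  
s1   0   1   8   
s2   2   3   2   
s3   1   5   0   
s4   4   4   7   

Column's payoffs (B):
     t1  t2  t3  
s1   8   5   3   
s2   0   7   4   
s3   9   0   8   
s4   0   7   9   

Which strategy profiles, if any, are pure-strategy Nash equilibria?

Check mutual best responses: a cell is a NE iff neither player can gain by unilaterally deviating.
Row's best responses — vs t1: s4 (payoff 4); vs t2: s3 (payoff 5); vs t3: s1 (payoff 8).
Column's best responses — vs s1: t1 (payoff 8); vs s2: t2 (payoff 7); vs s3: t1 (payoff 9); vs s4: t3 (payoff 9).
No cell has both players best-responding. For instance, Row's best reply to t2 is s3, but against s3 Column prefers t1 over t2.

No pure-strategy Nash equilibrium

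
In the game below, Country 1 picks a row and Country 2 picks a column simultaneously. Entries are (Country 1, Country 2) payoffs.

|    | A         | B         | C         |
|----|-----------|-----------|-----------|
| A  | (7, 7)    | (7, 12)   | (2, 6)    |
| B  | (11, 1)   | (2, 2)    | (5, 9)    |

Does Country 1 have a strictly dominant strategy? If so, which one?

A strategy is strictly dominant if it gives Country 1 a strictly higher payoff than every other strategy, against every choice by the opponent.
A is not dominant: against A, B gives 11 > 7.
B is not dominant: against B, A gives 7 > 2.
No single strategy is best against every opponent action.

No strictly dominant strategy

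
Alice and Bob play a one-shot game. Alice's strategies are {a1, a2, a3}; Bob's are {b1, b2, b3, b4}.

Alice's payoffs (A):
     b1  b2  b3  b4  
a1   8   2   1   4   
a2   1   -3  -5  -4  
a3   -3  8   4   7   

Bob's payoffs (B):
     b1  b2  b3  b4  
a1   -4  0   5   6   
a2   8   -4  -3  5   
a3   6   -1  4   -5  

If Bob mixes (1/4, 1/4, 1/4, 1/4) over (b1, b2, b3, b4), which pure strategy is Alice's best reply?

a3

Compute Alice's expected payoff from each pure strategy against the given mix.
a1: (1/4)·8 + (1/4)·2 + (1/4)·1 + (1/4)·4 = 15/4
a2: (1/4)·1 + (1/4)·(-3) + (1/4)·(-5) + (1/4)·(-4) = -11/4
a3: (1/4)·(-3) + (1/4)·8 + (1/4)·4 + (1/4)·7 = 4
Highest expected payoff is 4, from a3.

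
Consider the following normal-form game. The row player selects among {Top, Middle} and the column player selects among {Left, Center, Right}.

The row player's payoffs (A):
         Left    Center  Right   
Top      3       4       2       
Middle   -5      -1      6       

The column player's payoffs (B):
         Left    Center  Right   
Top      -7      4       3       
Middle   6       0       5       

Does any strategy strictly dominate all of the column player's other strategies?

No strictly dominant strategy

Check whether one of the column player's strategies beats all alternatives regardless of what the opponent does.
Left is not dominant: against Top, Center gives 4 > -7.
Center is not dominant: against Middle, Left gives 6 > 0.
Right is not dominant: against Top, Center gives 4 > 3.
No single strategy is best against every opponent action.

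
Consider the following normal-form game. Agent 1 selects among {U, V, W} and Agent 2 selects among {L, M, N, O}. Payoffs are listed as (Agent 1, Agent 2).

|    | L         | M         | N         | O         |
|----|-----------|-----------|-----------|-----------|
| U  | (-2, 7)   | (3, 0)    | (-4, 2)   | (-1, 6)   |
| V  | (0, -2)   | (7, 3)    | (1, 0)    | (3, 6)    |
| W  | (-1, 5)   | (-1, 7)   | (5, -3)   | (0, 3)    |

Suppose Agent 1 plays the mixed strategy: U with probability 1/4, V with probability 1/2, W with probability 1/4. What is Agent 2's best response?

Compute Agent 2's expected payoff from each pure strategy against the given mix.
L: (1/4)·7 + (1/2)·(-2) + (1/4)·5 = 2
M: (1/4)·0 + (1/2)·3 + (1/4)·7 = 13/4
N: (1/4)·2 + (1/2)·0 + (1/4)·(-3) = -1/4
O: (1/4)·6 + (1/2)·6 + (1/4)·3 = 21/4
Highest expected payoff is 21/4, from O.

O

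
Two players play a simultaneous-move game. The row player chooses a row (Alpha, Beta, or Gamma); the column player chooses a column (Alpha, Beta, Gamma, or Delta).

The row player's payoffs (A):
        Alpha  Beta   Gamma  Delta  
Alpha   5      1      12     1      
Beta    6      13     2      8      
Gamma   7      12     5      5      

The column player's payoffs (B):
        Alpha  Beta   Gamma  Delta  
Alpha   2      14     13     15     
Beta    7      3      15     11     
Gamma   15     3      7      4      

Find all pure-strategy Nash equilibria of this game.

(Gamma, Alpha)

Check mutual best responses: a cell is a NE iff neither player can gain by unilaterally deviating.
The row player's best responses — vs Alpha: Gamma (payoff 7); vs Beta: Beta (payoff 13); vs Gamma: Alpha (payoff 12); vs Delta: Beta (payoff 8).
The column player's best responses — vs Alpha: Delta (payoff 15); vs Beta: Gamma (payoff 15); vs Gamma: Alpha (payoff 15).
The only mutual best response is (Gamma, Alpha); neither player gains by switching there.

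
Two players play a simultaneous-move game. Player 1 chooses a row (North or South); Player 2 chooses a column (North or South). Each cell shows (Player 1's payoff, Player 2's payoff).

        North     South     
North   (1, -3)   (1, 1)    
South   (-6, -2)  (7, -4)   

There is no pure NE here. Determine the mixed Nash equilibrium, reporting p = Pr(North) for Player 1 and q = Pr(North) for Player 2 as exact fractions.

p = 1/3, q = 6/13

Each player's mixing probability is pinned down by making the *other* player indifferent.
Player 2 indifferent between North and South: p·(-3) + (1−p)·(-2) = p·1 + (1−p)·(-4) ⟹ (-2) + (-1)p = (-4) + 5p ⟹ p = 1/3.
Player 1 indifferent between North and South: q·1 + (1−q)·1 = q·(-6) + (1−q)·7 ⟹ 1 + 0q = 7 + (-13)q ⟹ q = 6/13.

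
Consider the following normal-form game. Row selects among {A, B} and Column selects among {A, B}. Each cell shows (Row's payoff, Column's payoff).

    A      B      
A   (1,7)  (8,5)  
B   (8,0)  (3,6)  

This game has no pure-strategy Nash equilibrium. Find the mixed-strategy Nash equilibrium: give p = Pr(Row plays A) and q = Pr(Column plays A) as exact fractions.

Each player's mixing probability is pinned down by making the *other* player indifferent.
Column indifferent between A and B: p·7 + (1−p)·0 = p·5 + (1−p)·6 ⟹ 0 + 7p = 6 + (-1)p ⟹ p = 3/4.
Row indifferent between A and B: q·1 + (1−q)·8 = q·8 + (1−q)·3 ⟹ 8 + (-7)q = 3 + 5q ⟹ q = 5/12.

p = 3/4, q = 5/12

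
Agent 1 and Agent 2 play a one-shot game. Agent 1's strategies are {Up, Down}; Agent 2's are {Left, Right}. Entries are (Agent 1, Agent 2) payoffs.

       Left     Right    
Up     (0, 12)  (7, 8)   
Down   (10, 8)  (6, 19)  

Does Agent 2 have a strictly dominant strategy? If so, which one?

Check whether one of Agent 2's strategies beats all alternatives regardless of what the opponent does.
Left is not dominant: against Down, Right gives 19 > 8.
Right is not dominant: against Up, Left gives 12 > 8.
No single strategy is best against every opponent action.

None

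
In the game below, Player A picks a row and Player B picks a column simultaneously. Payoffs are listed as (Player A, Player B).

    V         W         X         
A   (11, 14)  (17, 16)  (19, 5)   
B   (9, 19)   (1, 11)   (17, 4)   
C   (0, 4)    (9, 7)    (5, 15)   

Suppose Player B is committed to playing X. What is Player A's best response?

A

With Player B fixed at X, Player A's payoffs are: A → 19, B → 17, C → 5.
The maximum is 19, achieved by A.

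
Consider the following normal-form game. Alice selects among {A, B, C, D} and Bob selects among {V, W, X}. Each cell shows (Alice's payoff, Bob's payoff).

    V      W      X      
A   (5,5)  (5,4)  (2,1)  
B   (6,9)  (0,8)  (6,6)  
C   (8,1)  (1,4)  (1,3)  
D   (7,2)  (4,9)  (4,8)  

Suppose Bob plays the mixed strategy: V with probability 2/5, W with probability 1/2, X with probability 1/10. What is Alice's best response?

Compute Alice's expected payoff from each pure strategy against the given mix.
A: (2/5)·5 + (1/2)·5 + (1/10)·2 = 47/10
B: (2/5)·6 + (1/2)·0 + (1/10)·6 = 3
C: (2/5)·8 + (1/2)·1 + (1/10)·1 = 19/5
D: (2/5)·7 + (1/2)·4 + (1/10)·4 = 26/5
Highest expected payoff is 26/5, from D.

D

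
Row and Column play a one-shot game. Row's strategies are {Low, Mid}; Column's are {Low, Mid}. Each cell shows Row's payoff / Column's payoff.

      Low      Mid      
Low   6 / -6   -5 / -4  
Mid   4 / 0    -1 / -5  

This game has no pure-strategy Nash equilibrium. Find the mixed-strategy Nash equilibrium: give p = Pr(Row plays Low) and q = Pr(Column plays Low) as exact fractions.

In a mixed NE each player is indifferent between their pure strategies, so the opponent's mix sets the indifference.
Column indifferent between Low and Mid: p·(-6) + (1−p)·0 = p·(-4) + (1−p)·(-5) ⟹ 0 + (-6)p = (-5) + 1p ⟹ p = 5/7.
Row indifferent between Low and Mid: q·6 + (1−q)·(-5) = q·4 + (1−q)·(-1) ⟹ (-5) + 11q = (-1) + 5q ⟹ q = 2/3.

p = 5/7, q = 2/3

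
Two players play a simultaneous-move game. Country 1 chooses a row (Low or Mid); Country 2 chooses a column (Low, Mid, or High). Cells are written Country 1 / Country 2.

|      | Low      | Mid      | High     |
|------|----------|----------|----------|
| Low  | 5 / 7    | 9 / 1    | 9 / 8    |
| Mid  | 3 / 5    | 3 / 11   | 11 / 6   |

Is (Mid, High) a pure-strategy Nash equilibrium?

No

Holding Country 2 at High: Country 1 gets 11 from Mid, versus 9 from Low. No profitable deviation for Country 1.
Holding Country 1 at Mid: Country 2 gets 6 from High but could get 11 by switching to Mid. Country 2 has a profitable deviation.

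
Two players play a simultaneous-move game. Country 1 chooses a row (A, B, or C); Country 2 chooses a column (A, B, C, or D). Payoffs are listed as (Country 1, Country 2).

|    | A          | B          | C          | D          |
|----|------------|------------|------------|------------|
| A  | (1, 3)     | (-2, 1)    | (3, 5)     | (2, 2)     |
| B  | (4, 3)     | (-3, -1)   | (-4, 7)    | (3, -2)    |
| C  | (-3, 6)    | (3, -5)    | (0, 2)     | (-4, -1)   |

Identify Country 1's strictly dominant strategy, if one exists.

No strictly dominant strategy

Check whether one of Country 1's strategies beats all alternatives regardless of what the opponent does.
A is not dominant: against A, B gives 4 > 1.
B is not dominant: against B, A gives -2 > -3.
C is not dominant: against A, A gives 1 > -3.
No single strategy is best against every opponent action.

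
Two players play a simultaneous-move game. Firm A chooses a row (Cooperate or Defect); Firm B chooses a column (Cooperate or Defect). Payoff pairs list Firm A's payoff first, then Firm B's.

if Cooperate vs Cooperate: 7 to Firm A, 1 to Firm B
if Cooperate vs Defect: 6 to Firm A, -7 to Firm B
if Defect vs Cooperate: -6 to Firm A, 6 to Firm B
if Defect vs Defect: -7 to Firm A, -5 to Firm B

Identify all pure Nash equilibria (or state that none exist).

(Cooperate, Cooperate)

A profile is a Nash equilibrium when each player is best-responding to the other.
Firm A's best responses — vs Cooperate: Cooperate (payoff 7); vs Defect: Cooperate (payoff 6).
Firm B's best responses — vs Cooperate: Cooperate (payoff 1); vs Defect: Cooperate (payoff 6).
The only mutual best response is (Cooperate, Cooperate); neither player gains by switching there.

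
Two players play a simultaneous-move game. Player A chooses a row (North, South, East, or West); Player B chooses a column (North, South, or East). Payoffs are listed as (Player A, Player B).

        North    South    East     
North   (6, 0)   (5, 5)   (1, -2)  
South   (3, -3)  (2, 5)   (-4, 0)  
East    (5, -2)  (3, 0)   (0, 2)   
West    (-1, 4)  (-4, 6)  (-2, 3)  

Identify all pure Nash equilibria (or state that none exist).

(North, South)

Find each player's best response to every opponent strategy; NE are the intersections.
Player A's best responses — vs North: North (payoff 6); vs South: North (payoff 5); vs East: North (payoff 1).
Player B's best responses — vs North: South (payoff 5); vs South: South (payoff 5); vs East: East (payoff 2); vs West: South (payoff 6).
The only mutual best response is (North, South); neither player gains by switching there.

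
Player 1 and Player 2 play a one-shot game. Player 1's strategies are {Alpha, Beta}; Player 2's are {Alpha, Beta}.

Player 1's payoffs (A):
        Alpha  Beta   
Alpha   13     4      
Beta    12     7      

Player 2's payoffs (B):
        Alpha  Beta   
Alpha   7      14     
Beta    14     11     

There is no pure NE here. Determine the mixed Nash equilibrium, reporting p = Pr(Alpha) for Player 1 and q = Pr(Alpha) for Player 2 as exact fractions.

p = 3/10, q = 3/4

In a mixed NE each player is indifferent between their pure strategies, so the opponent's mix sets the indifference.
Player 2 indifferent between Alpha and Beta: p·7 + (1−p)·14 = p·14 + (1−p)·11 ⟹ 14 + (-7)p = 11 + 3p ⟹ p = 3/10.
Player 1 indifferent between Alpha and Beta: q·13 + (1−q)·4 = q·12 + (1−q)·7 ⟹ 4 + 9q = 7 + 5q ⟹ q = 3/4.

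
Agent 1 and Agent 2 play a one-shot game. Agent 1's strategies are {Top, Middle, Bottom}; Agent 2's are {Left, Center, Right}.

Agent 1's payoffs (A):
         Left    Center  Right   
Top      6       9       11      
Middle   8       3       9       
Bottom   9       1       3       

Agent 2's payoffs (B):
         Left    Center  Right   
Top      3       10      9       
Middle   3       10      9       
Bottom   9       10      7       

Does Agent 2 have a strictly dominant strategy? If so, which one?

A strategy is strictly dominant if it gives Agent 2 a strictly higher payoff than every other strategy, against every choice by the opponent.
Center strictly dominates: vs Top: 10 > each of {3, 9}; vs Middle: 10 > each of {3, 9}; vs Bottom: 10 > each of {9, 7}.

Center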